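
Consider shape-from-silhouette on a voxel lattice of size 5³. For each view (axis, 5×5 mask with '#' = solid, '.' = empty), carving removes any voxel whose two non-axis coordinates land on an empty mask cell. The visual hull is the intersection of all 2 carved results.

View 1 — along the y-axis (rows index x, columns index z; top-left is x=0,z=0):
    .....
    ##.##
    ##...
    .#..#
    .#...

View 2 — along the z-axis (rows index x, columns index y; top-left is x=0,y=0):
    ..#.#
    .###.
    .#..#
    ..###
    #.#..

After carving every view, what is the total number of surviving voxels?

24 voxels

before carving: 125 voxels (5×5×5)
step 1: project along y, AND mask (9/25) → |grid| = 45
step 2: project along z, AND mask (12/25) → |grid| = 24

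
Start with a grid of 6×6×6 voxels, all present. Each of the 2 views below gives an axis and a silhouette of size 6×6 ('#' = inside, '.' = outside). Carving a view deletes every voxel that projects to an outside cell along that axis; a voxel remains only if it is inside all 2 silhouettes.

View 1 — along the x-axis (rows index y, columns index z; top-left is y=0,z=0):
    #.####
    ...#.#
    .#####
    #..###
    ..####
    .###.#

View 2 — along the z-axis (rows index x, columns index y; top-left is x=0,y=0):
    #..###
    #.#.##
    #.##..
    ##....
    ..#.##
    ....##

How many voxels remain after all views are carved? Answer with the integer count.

remaining voxels: 77

start: 6×6×6 = 216 voxels
  1. axis=0 (YZ plane), |mask|=24  ⇒  voxels=144
  2. axis=2 (XY plane), |mask|=18  ⇒  voxels=77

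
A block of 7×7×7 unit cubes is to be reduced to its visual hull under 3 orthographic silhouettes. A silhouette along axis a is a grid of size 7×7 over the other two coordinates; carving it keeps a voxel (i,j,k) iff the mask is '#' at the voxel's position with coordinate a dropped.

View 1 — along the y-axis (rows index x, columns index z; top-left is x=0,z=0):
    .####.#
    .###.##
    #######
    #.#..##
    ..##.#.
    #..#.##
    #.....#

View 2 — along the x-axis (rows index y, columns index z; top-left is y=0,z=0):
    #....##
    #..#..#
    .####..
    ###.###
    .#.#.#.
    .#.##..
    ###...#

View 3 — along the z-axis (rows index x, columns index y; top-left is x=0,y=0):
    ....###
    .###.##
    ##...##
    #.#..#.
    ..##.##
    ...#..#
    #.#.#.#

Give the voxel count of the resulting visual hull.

initial block: 7^3 = 343
step 1: project along y, AND mask (30/49) → |grid| = 210
step 2: project along x, AND mask (26/49) → |grid| = 111
step 3: project along z, AND mask (25/49) → |grid| = 54

remaining voxels: 54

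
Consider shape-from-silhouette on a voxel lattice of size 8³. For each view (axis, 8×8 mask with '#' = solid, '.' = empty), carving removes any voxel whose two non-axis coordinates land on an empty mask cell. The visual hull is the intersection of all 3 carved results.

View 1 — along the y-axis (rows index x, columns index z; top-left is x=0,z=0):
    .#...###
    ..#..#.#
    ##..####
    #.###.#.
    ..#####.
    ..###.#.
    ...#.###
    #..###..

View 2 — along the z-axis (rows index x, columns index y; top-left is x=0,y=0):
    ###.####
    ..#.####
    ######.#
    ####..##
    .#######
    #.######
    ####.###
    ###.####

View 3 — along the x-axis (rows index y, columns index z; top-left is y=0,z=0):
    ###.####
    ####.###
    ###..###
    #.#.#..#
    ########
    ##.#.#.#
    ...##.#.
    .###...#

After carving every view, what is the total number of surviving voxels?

full grid |V| = 512
[1] y-view keeps 35 columns → grid now 280
[2] z-view keeps 53 columns → grid now 234
[3] x-view keeps 44 columns → grid now 156

remaining voxels: 156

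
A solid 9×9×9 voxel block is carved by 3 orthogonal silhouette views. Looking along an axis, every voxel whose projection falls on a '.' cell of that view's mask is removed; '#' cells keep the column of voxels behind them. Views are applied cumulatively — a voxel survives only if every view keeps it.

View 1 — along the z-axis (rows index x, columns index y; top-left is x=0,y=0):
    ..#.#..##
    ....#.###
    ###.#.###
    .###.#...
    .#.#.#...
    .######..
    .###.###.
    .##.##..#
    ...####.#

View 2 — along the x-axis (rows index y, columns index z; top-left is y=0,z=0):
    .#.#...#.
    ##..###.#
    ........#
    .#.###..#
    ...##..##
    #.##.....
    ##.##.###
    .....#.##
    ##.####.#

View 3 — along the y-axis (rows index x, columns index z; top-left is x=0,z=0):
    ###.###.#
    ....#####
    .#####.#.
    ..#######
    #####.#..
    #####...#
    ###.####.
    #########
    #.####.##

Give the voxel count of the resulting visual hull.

remaining voxels: 144

before carving: 729 voxels (9×9×9)
step 1: project along z, AND mask (44/81) → |grid| = 396
step 2: project along x, AND mask (39/81) → |grid| = 194
step 3: project along y, AND mask (60/81) → |grid| = 144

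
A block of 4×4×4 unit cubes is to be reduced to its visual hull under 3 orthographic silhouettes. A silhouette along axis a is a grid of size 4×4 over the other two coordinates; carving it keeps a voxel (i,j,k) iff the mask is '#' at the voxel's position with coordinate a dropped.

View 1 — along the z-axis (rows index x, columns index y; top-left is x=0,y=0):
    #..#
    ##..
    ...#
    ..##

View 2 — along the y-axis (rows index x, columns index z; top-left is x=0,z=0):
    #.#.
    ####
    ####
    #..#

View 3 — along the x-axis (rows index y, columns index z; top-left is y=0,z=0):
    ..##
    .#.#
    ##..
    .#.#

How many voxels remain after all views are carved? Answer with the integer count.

before carving: 64 voxels (4×4×4)
[1] z-view keeps 7 columns → grid now 28
[2] y-view keeps 12 columns → grid now 20
[3] x-view keeps 8 columns → grid now 9

9 voxels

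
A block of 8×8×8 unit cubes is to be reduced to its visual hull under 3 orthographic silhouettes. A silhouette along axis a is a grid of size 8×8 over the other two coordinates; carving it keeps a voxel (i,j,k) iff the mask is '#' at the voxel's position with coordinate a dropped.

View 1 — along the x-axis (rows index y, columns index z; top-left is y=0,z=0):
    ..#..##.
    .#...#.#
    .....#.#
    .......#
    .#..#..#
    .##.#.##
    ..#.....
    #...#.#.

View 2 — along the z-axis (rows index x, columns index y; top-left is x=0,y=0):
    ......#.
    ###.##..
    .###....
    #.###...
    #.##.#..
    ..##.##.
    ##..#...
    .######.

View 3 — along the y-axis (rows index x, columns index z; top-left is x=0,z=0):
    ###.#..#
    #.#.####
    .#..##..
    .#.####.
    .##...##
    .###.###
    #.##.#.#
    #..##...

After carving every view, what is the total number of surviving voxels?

45 voxels

full grid |V| = 512
V1 x: intersect with YZ mask (21 set) -- 168 left
V2 z: intersect with XY mask (30 set) -- 76 left
V3 y: intersect with XZ mask (37 set) -- 45 left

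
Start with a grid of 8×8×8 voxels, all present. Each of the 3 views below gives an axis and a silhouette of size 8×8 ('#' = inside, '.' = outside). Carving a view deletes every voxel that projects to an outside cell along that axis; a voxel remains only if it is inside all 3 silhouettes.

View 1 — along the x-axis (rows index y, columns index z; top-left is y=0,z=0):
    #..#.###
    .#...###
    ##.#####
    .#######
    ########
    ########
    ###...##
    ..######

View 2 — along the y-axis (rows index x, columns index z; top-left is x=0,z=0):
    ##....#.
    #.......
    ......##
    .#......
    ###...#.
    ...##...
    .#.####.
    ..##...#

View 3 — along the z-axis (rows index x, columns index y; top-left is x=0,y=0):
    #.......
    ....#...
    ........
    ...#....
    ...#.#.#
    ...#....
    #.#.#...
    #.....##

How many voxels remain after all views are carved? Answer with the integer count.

start: 8×8×8 = 512 voxels
carve view 1 (along x, YZ-mask fill 50/64): 400 voxels remain
carve view 2 (along y, XZ-mask fill 21/64): 132 voxels remain
carve view 3 (along z, XY-mask fill 13/64): 35 voxels remain

|visual hull| = 35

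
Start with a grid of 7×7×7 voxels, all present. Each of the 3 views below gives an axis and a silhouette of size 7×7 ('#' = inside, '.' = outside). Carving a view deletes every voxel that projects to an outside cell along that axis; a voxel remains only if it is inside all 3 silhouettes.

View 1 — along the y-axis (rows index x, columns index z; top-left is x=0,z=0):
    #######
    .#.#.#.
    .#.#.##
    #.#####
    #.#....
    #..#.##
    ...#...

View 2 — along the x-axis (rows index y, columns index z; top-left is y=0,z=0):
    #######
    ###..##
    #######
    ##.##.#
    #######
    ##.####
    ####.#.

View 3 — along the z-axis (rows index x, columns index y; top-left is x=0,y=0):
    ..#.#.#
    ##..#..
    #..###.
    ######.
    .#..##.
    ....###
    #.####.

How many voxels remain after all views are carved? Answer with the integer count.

voxel count = 94

start: 7×7×7 = 343 voxels
V1 y: intersect with XZ mask (27 set) -- 189 left
V2 x: intersect with YZ mask (42 set) -- 164 left
V3 z: intersect with XY mask (27 set) -- 94 left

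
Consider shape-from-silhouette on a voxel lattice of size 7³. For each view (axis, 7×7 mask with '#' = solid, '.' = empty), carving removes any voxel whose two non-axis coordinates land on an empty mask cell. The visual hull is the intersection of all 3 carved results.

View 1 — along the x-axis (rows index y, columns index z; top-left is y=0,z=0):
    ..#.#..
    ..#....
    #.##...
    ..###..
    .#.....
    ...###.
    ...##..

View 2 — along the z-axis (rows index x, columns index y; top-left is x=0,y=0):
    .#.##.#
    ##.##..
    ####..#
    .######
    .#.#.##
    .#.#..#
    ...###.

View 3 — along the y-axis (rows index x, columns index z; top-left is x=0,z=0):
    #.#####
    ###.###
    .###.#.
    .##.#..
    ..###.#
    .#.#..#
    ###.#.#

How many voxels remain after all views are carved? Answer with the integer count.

voxel count = 40

full grid |V| = 343
V1 x: intersect with YZ mask (15 set) -- 105 left
V2 z: intersect with XY mask (29 set) -- 60 left
V3 y: intersect with XZ mask (31 set) -- 40 left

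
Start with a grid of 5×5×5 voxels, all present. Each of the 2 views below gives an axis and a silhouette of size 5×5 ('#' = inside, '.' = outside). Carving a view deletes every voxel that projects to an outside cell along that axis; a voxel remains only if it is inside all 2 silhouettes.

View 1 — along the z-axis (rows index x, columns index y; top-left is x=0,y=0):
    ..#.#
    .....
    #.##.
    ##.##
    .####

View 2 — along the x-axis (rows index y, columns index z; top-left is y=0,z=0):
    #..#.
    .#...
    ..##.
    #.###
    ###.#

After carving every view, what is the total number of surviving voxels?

36 voxels

start: 5×5×5 = 125 voxels
V1 z: intersect with XY mask (13 set) -- 65 left
V2 x: intersect with YZ mask (13 set) -- 36 left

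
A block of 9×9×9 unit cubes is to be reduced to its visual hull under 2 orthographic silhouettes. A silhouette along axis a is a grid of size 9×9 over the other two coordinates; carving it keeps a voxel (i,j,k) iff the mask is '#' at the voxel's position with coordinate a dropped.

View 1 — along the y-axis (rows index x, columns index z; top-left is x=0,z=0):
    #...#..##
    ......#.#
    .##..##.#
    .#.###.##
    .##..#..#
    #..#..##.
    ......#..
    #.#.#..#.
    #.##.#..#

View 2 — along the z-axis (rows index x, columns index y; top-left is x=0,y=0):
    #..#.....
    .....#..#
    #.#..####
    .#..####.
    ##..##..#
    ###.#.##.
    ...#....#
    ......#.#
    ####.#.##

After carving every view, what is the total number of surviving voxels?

start: 9×9×9 = 729 voxels
step 1: project along y, AND mask (35/81) → |grid| = 315
step 2: project along z, AND mask (37/81) → |grid| = 161

remaining voxels: 161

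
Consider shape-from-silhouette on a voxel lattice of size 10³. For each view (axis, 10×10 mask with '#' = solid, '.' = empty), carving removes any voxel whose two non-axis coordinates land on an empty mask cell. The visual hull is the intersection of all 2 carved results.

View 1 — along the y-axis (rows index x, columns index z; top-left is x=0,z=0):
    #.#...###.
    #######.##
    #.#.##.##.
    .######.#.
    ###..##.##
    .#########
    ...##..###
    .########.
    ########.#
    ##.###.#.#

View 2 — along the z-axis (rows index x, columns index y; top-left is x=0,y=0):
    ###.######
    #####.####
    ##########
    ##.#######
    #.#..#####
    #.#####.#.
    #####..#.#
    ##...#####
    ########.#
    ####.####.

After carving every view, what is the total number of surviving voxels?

|visual hull| = 589

initial block: 10^3 = 1000
[1] y-view keeps 72 columns → grid now 720
[2] z-view keeps 82 columns → grid now 589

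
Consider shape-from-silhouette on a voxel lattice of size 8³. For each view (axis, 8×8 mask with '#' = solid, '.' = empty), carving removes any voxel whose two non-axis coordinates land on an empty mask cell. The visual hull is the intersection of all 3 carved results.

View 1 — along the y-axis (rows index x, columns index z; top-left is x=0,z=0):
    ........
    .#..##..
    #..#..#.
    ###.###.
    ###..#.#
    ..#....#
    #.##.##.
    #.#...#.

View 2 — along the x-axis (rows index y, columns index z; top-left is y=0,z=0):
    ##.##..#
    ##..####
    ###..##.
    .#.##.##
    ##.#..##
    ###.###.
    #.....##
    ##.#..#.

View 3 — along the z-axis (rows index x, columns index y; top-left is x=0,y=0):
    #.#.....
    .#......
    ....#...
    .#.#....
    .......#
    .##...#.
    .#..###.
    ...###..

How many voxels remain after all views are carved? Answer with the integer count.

|visual hull| = 37

before carving: 512 voxels (8×8×8)
carve view 1 (along y, XZ-mask fill 27/64): 216 voxels remain
carve view 2 (along x, YZ-mask fill 39/64): 132 voxels remain
carve view 3 (along z, XY-mask fill 17/64): 37 voxels remain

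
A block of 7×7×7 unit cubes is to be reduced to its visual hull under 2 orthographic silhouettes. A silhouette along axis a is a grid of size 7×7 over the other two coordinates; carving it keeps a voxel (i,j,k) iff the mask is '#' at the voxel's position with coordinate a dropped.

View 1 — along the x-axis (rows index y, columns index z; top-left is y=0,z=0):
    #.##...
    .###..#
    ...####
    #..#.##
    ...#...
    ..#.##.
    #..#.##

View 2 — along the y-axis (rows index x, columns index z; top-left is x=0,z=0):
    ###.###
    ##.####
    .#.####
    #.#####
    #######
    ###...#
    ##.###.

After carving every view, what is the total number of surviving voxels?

remaining voxels: 126

before carving: 343 voxels (7×7×7)
step 1: project along x, AND mask (23/49) → |grid| = 161
step 2: project along y, AND mask (39/49) → |grid| = 126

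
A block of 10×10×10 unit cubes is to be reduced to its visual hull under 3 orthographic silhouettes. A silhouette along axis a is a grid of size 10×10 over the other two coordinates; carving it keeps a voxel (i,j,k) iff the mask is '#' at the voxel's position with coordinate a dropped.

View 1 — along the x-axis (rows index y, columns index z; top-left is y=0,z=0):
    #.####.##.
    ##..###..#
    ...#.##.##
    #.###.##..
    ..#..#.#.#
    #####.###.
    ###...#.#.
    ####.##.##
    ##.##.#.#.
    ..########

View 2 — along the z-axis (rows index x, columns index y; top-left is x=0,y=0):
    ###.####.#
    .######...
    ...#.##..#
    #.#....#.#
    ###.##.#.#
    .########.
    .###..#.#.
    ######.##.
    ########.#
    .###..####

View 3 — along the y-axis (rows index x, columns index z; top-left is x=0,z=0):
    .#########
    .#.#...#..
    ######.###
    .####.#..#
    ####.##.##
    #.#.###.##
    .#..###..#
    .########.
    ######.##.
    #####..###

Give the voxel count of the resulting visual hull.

remaining voxels: 300

start: 10×10×10 = 1000 voxels
after view 1 [x-axis, 63 of 100 cells solid] → remaining = 630
after view 2 [z-axis, 66 of 100 cells solid] → remaining = 413
after view 3 [y-axis, 71 of 100 cells solid] → remaining = 300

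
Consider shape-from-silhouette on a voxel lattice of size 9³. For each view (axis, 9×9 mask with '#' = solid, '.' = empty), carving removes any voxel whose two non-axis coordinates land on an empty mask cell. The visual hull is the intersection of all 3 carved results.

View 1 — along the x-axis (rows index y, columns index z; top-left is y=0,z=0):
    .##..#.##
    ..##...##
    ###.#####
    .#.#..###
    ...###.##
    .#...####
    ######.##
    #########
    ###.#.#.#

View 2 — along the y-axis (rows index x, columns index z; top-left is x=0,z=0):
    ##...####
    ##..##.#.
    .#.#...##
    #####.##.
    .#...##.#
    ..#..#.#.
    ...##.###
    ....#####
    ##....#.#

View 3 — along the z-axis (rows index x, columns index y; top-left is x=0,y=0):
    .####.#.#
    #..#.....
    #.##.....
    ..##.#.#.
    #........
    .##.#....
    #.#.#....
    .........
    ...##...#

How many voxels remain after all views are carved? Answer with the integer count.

voxel count = 87

initial block: 9^3 = 729
V1 x: intersect with YZ mask (55 set) -- 495 left
V2 y: intersect with XZ mask (43 set) -- 275 left
V3 z: intersect with XY mask (25 set) -- 87 left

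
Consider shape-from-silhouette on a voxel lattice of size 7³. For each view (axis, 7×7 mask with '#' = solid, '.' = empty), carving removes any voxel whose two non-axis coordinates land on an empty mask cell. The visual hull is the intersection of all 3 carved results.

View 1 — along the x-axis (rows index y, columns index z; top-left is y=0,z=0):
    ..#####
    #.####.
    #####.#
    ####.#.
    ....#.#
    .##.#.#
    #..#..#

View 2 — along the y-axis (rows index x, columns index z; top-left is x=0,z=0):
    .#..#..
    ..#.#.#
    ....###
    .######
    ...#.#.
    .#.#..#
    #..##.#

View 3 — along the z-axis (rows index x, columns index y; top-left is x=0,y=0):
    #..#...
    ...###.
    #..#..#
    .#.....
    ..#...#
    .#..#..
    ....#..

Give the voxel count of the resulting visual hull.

full grid |V| = 343
[1] x-view keeps 30 columns → grid now 210
[2] y-view keeps 23 columns → grid now 102
[3] z-view keeps 14 columns → grid now 23

voxel count = 23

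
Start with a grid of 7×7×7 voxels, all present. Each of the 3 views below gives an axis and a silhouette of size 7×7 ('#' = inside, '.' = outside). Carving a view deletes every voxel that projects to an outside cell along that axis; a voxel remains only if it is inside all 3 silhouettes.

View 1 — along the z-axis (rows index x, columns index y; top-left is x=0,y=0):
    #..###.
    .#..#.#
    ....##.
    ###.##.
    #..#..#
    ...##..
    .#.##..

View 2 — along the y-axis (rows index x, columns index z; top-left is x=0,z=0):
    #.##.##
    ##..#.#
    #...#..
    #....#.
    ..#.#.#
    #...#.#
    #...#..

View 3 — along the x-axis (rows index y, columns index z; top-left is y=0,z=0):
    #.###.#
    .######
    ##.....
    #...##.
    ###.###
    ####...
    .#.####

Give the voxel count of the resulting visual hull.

voxel count = 48

start: 7×7×7 = 343 voxels
after view 1 [z-axis, 22 of 49 cells solid] → remaining = 154
after view 2 [y-axis, 21 of 49 cells solid] → remaining = 67
after view 3 [x-axis, 31 of 49 cells solid] → remaining = 48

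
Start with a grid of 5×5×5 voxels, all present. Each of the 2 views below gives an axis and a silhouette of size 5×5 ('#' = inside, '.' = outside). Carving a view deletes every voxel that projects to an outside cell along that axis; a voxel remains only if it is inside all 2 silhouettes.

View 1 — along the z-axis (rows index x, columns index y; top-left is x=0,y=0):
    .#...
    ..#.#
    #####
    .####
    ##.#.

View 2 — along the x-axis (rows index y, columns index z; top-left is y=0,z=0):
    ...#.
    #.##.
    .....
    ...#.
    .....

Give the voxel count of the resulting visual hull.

initial block: 5^3 = 125
  1. axis=2 (XY plane), |mask|=15  ⇒  voxels=75
  2. axis=0 (YZ plane), |mask|=5  ⇒  voxels=17

|visual hull| = 17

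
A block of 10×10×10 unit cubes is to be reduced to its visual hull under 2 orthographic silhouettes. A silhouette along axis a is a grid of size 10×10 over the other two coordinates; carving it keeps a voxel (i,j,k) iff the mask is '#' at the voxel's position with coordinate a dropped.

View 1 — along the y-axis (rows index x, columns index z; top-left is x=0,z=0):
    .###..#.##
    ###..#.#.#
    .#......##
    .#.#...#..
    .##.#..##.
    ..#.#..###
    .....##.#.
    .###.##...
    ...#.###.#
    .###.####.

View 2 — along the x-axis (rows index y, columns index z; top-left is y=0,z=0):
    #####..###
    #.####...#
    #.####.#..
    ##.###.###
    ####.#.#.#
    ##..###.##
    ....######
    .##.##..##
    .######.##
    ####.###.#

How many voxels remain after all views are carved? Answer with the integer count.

voxel count = 331

start: 10×10×10 = 1000 voxels
after view 1 [y-axis, 48 of 100 cells solid] → remaining = 480
after view 2 [x-axis, 70 of 100 cells solid] → remaining = 331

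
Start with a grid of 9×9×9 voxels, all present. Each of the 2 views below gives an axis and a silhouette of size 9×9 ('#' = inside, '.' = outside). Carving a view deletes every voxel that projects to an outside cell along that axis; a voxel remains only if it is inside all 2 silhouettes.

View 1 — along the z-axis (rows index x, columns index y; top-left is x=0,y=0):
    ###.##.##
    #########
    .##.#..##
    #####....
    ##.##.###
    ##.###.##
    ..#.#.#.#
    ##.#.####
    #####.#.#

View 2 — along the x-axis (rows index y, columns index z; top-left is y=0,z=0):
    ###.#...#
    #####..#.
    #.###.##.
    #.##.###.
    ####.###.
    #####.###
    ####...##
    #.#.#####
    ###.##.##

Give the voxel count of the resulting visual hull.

start: 9×9×9 = 729 voxels
after view 1 [z-axis, 58 of 81 cells solid] → remaining = 522
after view 2 [x-axis, 58 of 81 cells solid] → remaining = 371

|visual hull| = 371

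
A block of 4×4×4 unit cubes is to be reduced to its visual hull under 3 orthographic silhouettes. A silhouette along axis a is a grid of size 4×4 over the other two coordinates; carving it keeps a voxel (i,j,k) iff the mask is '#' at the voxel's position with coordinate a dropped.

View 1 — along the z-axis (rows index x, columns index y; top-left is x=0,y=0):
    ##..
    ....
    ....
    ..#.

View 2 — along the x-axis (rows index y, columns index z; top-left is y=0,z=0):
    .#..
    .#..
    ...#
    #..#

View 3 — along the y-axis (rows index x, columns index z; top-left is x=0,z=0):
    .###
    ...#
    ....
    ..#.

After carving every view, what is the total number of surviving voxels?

initial block: 4^3 = 64
[1] z-view keeps 3 columns → grid now 12
[2] x-view keeps 5 columns → grid now 3
[3] y-view keeps 5 columns → grid now 2

remaining voxels: 2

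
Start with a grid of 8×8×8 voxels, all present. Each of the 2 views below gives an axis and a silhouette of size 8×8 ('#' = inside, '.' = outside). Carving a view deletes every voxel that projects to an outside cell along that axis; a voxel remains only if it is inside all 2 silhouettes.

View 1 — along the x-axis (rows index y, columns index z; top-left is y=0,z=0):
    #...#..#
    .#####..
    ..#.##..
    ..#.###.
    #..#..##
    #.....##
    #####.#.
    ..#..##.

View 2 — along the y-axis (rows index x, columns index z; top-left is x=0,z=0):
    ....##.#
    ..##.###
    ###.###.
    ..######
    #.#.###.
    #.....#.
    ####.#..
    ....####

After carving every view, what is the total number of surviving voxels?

full grid |V| = 512
  1. axis=0 (YZ plane), |mask|=31  ⇒  voxels=248
  2. axis=1 (XZ plane), |mask|=36  ⇒  voxels=149

voxel count = 149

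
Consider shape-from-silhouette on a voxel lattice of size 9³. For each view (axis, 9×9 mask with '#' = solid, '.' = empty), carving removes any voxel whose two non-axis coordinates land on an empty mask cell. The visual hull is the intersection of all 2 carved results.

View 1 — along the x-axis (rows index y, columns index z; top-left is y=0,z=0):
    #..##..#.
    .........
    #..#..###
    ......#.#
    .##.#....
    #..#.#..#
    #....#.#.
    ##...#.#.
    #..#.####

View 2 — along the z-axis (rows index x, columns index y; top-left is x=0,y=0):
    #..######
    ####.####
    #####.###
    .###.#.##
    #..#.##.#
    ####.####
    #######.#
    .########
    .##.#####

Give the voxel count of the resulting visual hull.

|visual hull| = 228

start: 9×9×9 = 729 voxels
step 1: project along x, AND mask (31/81) → |grid| = 279
step 2: project along z, AND mask (65/81) → |grid| = 228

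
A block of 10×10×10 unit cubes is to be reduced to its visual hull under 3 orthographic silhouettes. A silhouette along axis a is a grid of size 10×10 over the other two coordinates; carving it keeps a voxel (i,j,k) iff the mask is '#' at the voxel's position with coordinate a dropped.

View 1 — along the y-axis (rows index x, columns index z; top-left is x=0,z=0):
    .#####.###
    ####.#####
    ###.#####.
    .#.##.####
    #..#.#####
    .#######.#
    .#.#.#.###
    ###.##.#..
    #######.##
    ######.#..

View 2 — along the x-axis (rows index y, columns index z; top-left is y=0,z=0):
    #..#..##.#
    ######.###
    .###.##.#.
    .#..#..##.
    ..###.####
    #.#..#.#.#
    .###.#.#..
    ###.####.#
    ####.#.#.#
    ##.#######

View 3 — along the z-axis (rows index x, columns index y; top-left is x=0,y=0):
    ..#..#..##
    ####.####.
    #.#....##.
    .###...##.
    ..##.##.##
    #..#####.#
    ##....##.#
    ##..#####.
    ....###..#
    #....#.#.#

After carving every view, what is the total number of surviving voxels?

|visual hull| = 266

full grid |V| = 1000
V1 y: intersect with XZ mask (75 set) -- 750 left
V2 x: intersect with YZ mask (65 set) -- 497 left
V3 z: intersect with XY mask (54 set) -- 266 left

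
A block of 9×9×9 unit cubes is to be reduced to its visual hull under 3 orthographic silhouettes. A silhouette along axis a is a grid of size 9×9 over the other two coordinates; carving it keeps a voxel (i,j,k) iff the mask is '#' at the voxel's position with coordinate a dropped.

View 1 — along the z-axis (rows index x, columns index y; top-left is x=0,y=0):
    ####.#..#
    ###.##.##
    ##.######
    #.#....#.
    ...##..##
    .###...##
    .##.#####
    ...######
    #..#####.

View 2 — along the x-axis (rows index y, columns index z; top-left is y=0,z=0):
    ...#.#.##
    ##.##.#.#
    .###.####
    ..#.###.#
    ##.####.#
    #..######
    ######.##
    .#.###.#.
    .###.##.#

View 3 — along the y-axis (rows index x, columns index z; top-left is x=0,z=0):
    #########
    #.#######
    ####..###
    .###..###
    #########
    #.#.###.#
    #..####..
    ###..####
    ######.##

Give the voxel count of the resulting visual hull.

initial block: 9^3 = 729
step 1: project along z, AND mask (52/81) → |grid| = 468
step 2: project along x, AND mask (55/81) → |grid| = 313
step 3: project along y, AND mask (65/81) → |grid| = 249

remaining voxels: 249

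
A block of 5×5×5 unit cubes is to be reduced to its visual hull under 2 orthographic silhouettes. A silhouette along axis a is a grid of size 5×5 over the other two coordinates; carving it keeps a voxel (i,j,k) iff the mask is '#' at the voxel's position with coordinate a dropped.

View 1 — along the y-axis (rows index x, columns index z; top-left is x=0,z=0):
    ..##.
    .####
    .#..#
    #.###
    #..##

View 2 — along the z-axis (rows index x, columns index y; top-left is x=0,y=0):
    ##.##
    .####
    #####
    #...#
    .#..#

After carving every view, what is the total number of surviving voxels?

|visual hull| = 48

full grid |V| = 125
  1. axis=1 (XZ plane), |mask|=15  ⇒  voxels=75
  2. axis=2 (XY plane), |mask|=17  ⇒  voxels=48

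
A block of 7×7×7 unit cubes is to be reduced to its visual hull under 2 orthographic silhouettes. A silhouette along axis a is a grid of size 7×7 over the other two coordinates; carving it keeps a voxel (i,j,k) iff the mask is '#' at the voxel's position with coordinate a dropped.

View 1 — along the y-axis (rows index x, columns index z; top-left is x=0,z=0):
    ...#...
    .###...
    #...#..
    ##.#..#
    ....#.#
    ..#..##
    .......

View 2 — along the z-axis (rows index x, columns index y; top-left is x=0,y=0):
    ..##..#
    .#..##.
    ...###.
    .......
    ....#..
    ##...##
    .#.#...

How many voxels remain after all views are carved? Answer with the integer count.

initial block: 7^3 = 343
carve view 1 (along y, XZ-mask fill 15/49): 105 voxels remain
carve view 2 (along z, XY-mask fill 16/49): 32 voxels remain

voxel count = 32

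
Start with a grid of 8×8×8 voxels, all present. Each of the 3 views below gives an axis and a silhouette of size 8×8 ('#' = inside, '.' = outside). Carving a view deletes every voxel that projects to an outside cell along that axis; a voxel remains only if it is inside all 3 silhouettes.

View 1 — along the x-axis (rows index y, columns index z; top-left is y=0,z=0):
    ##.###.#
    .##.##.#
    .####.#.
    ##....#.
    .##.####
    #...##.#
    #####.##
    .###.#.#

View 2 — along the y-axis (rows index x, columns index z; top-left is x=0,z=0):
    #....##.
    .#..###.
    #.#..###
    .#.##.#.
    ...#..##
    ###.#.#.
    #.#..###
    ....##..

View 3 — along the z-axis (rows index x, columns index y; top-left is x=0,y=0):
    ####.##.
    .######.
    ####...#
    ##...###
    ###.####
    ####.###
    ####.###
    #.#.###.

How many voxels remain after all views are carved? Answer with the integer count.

voxel count = 115

before carving: 512 voxels (8×8×8)
after view 1 [x-axis, 41 of 64 cells solid] → remaining = 328
after view 2 [y-axis, 31 of 64 cells solid] → remaining = 155
after view 3 [z-axis, 48 of 64 cells solid] → remaining = 115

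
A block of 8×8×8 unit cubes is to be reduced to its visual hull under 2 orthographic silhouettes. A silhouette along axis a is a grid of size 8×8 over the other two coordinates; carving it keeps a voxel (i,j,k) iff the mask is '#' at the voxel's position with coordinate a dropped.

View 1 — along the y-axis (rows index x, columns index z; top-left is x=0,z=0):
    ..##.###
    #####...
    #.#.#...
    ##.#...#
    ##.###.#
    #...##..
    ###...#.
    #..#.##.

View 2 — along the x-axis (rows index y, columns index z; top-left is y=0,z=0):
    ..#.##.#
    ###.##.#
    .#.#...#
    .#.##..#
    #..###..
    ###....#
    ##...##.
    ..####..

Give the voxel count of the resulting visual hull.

before carving: 512 voxels (8×8×8)
  1. axis=1 (XZ plane), |mask|=34  ⇒  voxels=272
  2. axis=0 (YZ plane), |mask|=33  ⇒  voxels=142

|visual hull| = 142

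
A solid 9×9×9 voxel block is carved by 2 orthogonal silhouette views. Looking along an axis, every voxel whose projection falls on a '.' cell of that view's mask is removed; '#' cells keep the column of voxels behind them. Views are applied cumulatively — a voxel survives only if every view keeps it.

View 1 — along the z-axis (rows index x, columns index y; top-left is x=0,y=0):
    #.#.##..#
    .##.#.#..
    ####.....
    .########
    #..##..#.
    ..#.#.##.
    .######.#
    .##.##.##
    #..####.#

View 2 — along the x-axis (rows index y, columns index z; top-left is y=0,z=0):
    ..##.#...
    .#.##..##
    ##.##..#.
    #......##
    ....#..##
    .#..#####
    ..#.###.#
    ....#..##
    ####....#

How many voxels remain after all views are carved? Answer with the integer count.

full grid |V| = 729
step 1: project along z, AND mask (48/81) → |grid| = 432
step 2: project along x, AND mask (38/81) → |grid| = 203

voxel count = 203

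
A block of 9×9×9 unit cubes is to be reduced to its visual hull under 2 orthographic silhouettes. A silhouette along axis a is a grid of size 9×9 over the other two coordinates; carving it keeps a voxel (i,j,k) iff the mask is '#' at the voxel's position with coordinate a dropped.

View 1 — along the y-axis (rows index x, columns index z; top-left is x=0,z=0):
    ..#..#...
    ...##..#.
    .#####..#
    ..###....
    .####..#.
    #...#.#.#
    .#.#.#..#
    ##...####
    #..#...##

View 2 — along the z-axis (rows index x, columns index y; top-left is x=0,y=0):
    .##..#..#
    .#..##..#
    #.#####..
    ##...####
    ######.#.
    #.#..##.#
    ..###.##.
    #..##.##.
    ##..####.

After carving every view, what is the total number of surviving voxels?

203 voxels

before carving: 729 voxels (9×9×9)
after view 1 [y-axis, 37 of 81 cells solid] → remaining = 333
after view 2 [z-axis, 48 of 81 cells solid] → remaining = 203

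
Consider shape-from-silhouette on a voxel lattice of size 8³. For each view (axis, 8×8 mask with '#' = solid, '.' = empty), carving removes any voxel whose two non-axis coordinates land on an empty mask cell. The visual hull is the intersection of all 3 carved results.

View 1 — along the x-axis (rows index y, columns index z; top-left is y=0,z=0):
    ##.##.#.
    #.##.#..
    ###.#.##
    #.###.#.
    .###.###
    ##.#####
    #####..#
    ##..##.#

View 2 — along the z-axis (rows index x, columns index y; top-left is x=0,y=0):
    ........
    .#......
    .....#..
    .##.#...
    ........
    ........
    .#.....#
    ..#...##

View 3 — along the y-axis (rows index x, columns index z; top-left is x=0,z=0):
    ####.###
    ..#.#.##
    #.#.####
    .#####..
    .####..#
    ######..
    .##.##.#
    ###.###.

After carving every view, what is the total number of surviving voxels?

full grid |V| = 512
[1] x-view keeps 44 columns → grid now 352
[2] z-view keeps 10 columns → grid now 53
[3] y-view keeps 44 columns → grid now 35

35 voxels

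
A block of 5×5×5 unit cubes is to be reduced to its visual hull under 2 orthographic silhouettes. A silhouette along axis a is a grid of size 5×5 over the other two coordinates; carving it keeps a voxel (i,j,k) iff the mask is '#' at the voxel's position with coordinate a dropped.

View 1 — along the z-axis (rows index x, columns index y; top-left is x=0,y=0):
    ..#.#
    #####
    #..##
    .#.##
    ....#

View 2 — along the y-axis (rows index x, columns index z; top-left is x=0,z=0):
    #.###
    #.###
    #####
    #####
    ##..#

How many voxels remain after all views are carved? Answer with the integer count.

full grid |V| = 125
  1. axis=2 (XY plane), |mask|=14  ⇒  voxels=70
  2. axis=1 (XZ plane), |mask|=21  ⇒  voxels=61

61 voxels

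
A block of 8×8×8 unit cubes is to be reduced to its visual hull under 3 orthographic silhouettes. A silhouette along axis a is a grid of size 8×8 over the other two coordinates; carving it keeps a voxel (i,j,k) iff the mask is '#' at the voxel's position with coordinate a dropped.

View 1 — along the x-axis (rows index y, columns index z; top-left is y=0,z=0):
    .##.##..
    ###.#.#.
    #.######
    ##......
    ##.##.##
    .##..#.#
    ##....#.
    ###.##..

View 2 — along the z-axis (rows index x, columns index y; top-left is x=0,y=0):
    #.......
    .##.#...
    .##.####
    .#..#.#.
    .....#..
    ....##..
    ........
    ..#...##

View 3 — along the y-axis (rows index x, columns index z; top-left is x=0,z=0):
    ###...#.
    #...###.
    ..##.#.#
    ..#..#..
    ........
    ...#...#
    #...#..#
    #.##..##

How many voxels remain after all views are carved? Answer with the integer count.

before carving: 512 voxels (8×8×8)
[1] x-view keeps 36 columns → grid now 288
[2] z-view keeps 19 columns → grid now 95
[3] y-view keeps 24 columns → grid now 37

37 voxels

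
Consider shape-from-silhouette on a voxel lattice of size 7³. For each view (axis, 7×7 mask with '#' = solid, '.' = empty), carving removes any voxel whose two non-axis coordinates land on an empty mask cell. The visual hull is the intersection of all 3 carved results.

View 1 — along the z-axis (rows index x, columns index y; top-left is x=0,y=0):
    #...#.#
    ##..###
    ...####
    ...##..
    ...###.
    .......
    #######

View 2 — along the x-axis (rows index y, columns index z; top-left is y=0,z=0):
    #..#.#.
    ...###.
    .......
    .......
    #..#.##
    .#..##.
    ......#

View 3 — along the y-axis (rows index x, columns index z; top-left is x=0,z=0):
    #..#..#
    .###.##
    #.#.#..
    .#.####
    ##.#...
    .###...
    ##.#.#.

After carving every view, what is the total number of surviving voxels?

|visual hull| = 34

initial block: 7^3 = 343
after view 1 [z-axis, 24 of 49 cells solid] → remaining = 168
after view 2 [x-axis, 14 of 49 cells solid] → remaining = 55
after view 3 [y-axis, 26 of 49 cells solid] → remaining = 34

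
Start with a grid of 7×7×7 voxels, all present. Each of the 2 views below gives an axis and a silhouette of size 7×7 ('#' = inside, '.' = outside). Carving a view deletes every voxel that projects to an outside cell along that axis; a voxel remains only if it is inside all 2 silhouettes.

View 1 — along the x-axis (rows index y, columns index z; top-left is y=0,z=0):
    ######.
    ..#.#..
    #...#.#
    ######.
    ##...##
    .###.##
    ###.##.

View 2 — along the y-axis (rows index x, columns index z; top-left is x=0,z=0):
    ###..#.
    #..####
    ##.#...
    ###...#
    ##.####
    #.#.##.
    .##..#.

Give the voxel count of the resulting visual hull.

133 voxels

full grid |V| = 343
carve view 1 (along x, YZ-mask fill 31/49): 217 voxels remain
carve view 2 (along y, XZ-mask fill 29/49): 133 voxels remain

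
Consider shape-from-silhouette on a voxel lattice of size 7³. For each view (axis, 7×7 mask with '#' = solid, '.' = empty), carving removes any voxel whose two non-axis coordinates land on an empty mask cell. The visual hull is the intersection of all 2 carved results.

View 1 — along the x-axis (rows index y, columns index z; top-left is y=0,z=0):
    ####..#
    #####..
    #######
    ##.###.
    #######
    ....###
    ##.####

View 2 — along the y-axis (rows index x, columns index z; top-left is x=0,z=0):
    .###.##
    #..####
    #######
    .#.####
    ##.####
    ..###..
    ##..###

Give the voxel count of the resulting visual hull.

|visual hull| = 198

initial block: 7^3 = 343
  1. axis=0 (YZ plane), |mask|=38  ⇒  voxels=266
  2. axis=1 (XZ plane), |mask|=36  ⇒  voxels=198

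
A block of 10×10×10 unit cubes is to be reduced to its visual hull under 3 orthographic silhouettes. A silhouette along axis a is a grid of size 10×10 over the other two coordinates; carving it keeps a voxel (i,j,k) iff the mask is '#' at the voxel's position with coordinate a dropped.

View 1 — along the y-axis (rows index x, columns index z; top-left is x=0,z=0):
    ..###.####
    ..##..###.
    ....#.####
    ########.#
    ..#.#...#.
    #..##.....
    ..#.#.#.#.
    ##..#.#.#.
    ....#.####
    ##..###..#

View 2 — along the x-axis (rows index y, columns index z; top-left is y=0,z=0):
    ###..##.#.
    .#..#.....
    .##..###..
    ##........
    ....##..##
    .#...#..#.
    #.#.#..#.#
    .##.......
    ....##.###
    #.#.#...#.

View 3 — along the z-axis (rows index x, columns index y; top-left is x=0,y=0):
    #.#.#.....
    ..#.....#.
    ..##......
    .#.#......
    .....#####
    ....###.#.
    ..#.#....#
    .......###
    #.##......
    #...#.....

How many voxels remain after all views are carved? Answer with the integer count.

remaining voxels: 57

full grid |V| = 1000
step 1: project along y, AND mask (52/100) → |grid| = 520
step 2: project along x, AND mask (38/100) → |grid| = 195
step 3: project along z, AND mask (29/100) → |grid| = 57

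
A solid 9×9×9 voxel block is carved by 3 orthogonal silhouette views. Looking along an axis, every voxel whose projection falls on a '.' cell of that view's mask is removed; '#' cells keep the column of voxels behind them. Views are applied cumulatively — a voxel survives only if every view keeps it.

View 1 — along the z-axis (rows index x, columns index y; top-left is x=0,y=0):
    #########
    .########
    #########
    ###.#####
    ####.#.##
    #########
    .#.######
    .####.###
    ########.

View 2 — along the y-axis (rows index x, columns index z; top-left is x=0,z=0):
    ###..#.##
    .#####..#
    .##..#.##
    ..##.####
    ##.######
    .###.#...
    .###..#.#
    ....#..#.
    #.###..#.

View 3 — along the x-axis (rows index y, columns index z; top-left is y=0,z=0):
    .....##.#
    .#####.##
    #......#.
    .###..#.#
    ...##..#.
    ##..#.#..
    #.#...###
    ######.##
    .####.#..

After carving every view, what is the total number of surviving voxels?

start: 9×9×9 = 729 voxels
[1] z-view keeps 72 columns → grid now 648
[2] y-view keeps 47 columns → grid now 376
[3] x-view keeps 42 columns → grid now 201

|visual hull| = 201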